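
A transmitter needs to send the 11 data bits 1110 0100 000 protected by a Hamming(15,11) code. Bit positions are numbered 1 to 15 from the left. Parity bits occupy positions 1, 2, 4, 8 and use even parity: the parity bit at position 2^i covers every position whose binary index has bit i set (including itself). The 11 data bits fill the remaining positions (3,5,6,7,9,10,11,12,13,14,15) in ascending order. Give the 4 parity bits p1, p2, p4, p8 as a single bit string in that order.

Place data bits at non-power-of-two positions: b3=1, b5=1, b6=1, b7=0, b9=0, b10=1, b11=0, b12=0, b13=0, b14=0, b15=0.
p1 = XOR of data positions {3,5,7,9,11,13,15} = 1⊕1⊕0⊕0⊕0⊕0⊕0 = 0
p2 = XOR of data positions {3,6,7,10,11,14,15} = 1⊕1⊕0⊕1⊕0⊕0⊕0 = 1
p4 = XOR of data positions {5,6,7,12,13,14,15} = 1⊕1⊕0⊕0⊕0⊕0⊕0 = 0
p8 = XOR of data positions {9,10,11,12,13,14,15} = 0⊕1⊕0⊕0⊕0⊕0⊕0 = 1
Parity bits p1,p2,p4,p8 = 0101

0101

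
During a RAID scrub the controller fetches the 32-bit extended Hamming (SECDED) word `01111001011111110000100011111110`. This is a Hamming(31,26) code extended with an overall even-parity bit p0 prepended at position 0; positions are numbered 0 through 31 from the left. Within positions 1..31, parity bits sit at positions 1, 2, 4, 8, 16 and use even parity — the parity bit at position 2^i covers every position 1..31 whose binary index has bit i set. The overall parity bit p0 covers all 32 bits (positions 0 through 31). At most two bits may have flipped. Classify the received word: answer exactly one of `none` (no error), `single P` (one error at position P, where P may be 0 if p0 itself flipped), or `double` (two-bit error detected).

none

s1: b1⊕b3⊕b5⊕b7⊕b9⊕b11⊕b13⊕b15⊕b17⊕b19⊕b21⊕b23⊕b25⊕b27⊕b29⊕b31 = 1⊕1⊕0⊕1⊕1⊕1⊕1⊕1⊕0⊕0⊕0⊕0⊕1⊕1⊕1⊕0 = 0
s2: b2⊕b3⊕b6⊕b7⊕b10⊕b11⊕b14⊕b15⊕b18⊕b19⊕b22⊕b23⊕b26⊕b27⊕b30⊕b31 = 1⊕1⊕0⊕1⊕1⊕1⊕1⊕1⊕0⊕0⊕0⊕0⊕1⊕1⊕1⊕0 = 0
s4: b4⊕b5⊕b6⊕b7⊕b12⊕b13⊕b14⊕b15⊕b20⊕b21⊕b22⊕b23⊕b28⊕b29⊕b30⊕b31 = 1⊕0⊕0⊕1⊕1⊕1⊕1⊕1⊕1⊕0⊕0⊕0⊕1⊕1⊕1⊕0 = 0
s8: b8⊕b9⊕b10⊕b11⊕b12⊕b13⊕b14⊕b15⊕b24⊕b25⊕b26⊕b27⊕b28⊕b29⊕b30⊕b31 = 0⊕1⊕1⊕1⊕1⊕1⊕1⊕1⊕1⊕1⊕1⊕1⊕1⊕1⊕1⊕0 = 0
s16: b16⊕b17⊕b18⊕b19⊕b20⊕b21⊕b22⊕b23⊕b24⊕b25⊕b26⊕b27⊕b28⊕b29⊕b30⊕b31 = 0⊕0⊕0⊕0⊕1⊕0⊕0⊕0⊕1⊕1⊕1⊕1⊕1⊕1⊕1⊕0 = 0
Syndrome (s16...s1) = 00000 → position 0 (no error).
Overall parity (XOR of all 32 bits, including p0): 0⊕1⊕1⊕1⊕1⊕0⊕0⊕1⊕0⊕1⊕1⊕1⊕1⊕1⊕1⊕1⊕0⊕0⊕0⊕0⊕1⊕0⊕0⊕0⊕1⊕1⊕1⊕1⊕1⊕1⊕1⊕0 = 0
Overall=0, syndrome position=0 → no error.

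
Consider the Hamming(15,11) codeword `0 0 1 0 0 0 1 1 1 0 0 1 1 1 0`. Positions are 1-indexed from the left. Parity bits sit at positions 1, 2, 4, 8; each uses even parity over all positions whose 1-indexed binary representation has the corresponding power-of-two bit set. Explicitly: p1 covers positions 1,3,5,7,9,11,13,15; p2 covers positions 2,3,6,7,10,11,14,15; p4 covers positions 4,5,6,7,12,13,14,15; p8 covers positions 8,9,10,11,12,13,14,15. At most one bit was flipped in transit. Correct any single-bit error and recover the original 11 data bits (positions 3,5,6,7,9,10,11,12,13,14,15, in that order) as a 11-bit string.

s1: b1⊕b3⊕b5⊕b7⊕b9⊕b11⊕b13⊕b15 = 0⊕1⊕0⊕1⊕1⊕0⊕1⊕0 = 0
s2: b2⊕b3⊕b6⊕b7⊕b10⊕b11⊕b14⊕b15 = 0⊕1⊕0⊕1⊕0⊕0⊕1⊕0 = 1
s4: b4⊕b5⊕b6⊕b7⊕b12⊕b13⊕b14⊕b15 = 0⊕0⊕0⊕1⊕1⊕1⊕1⊕0 = 0
s8: b8⊕b9⊕b10⊕b11⊕b12⊕b13⊕b14⊕b15 = 1⊕1⊕0⊕0⊕1⊕1⊕1⊕0 = 1
Syndrome (s8...s1) = 1010 → position 10.
Flip bit 10: corrected codeword = 001000111101110
Data bits at positions 3,5,6,7,9,10,11,12,13,14,15: 10011101110

10011101110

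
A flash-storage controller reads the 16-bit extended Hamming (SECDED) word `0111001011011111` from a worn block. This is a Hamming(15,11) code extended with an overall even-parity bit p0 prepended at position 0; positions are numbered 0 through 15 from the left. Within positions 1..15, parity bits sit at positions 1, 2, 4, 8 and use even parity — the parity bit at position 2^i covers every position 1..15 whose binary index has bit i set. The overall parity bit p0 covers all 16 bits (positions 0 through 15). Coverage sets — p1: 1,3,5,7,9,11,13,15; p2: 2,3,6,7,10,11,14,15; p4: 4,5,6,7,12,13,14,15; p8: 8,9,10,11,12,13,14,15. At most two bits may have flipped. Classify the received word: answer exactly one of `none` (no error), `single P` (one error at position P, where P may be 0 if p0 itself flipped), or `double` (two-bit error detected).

s1: b1⊕b3⊕b5⊕b7⊕b9⊕b11⊕b13⊕b15 = 1⊕1⊕0⊕0⊕1⊕1⊕1⊕1 = 0
s2: b2⊕b3⊕b6⊕b7⊕b10⊕b11⊕b14⊕b15 = 1⊕1⊕1⊕0⊕0⊕1⊕1⊕1 = 0
s4: b4⊕b5⊕b6⊕b7⊕b12⊕b13⊕b14⊕b15 = 0⊕0⊕1⊕0⊕1⊕1⊕1⊕1 = 1
s8: b8⊕b9⊕b10⊕b11⊕b12⊕b13⊕b14⊕b15 = 1⊕1⊕0⊕1⊕1⊕1⊕1⊕1 = 1
Syndrome (s8...s1) = 1100 → position 12.
Overall parity (XOR of all 16 bits, including p0): 0⊕1⊕1⊕1⊕0⊕0⊕1⊕0⊕1⊕1⊕0⊕1⊕1⊕1⊕1⊕1 = 1
Overall=1, syndrome position=12 → single-bit error at position 12.

single 12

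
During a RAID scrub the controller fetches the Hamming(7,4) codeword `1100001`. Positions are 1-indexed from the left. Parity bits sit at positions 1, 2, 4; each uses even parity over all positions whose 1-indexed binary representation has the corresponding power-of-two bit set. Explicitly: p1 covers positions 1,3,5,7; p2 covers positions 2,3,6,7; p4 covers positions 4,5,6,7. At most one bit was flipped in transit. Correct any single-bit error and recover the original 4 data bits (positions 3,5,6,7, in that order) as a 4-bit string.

s1: b1⊕b3⊕b5⊕b7 = 1⊕0⊕0⊕1 = 0
s2: b2⊕b3⊕b6⊕b7 = 1⊕0⊕0⊕1 = 0
s4: b4⊕b5⊕b6⊕b7 = 0⊕0⊕0⊕1 = 1
Syndrome (s4...s1) = 100 → position 4.
Flip bit 4: corrected codeword = 1101001
Data bits at positions 3,5,6,7: 0001

0001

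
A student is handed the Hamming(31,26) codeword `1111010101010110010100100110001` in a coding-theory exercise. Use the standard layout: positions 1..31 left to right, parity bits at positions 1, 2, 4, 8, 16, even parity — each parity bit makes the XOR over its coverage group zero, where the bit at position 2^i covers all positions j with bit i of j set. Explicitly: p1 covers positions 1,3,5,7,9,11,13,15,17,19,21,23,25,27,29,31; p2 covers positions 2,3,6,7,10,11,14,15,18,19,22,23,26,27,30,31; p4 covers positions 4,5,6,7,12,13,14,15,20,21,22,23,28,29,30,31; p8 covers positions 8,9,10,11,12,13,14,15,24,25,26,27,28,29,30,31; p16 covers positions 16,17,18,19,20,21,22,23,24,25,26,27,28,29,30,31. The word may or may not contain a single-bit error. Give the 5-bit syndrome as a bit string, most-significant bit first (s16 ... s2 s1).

s1: b1⊕b3⊕b5⊕b7⊕b9⊕b11⊕b13⊕b15⊕b17⊕b19⊕b21⊕b23⊕b25⊕b27⊕b29⊕b31 = 1⊕1⊕0⊕0⊕0⊕0⊕0⊕1⊕0⊕0⊕0⊕1⊕0⊕1⊕0⊕1 = 0
s2: b2⊕b3⊕b6⊕b7⊕b10⊕b11⊕b14⊕b15⊕b18⊕b19⊕b22⊕b23⊕b26⊕b27⊕b30⊕b31 = 1⊕1⊕1⊕0⊕1⊕0⊕1⊕1⊕1⊕0⊕0⊕1⊕1⊕1⊕0⊕1 = 1
s4: b4⊕b5⊕b6⊕b7⊕b12⊕b13⊕b14⊕b15⊕b20⊕b21⊕b22⊕b23⊕b28⊕b29⊕b30⊕b31 = 1⊕0⊕1⊕0⊕1⊕0⊕1⊕1⊕1⊕0⊕0⊕1⊕0⊕0⊕0⊕1 = 0
s8: b8⊕b9⊕b10⊕b11⊕b12⊕b13⊕b14⊕b15⊕b24⊕b25⊕b26⊕b27⊕b28⊕b29⊕b30⊕b31 = 1⊕0⊕1⊕0⊕1⊕0⊕1⊕1⊕0⊕0⊕1⊕1⊕0⊕0⊕0⊕1 = 0
s16: b16⊕b17⊕b18⊕b19⊕b20⊕b21⊕b22⊕b23⊕b24⊕b25⊕b26⊕b27⊕b28⊕b29⊕b30⊕b31 = 0⊕0⊕1⊕0⊕1⊕0⊕0⊕1⊕0⊕0⊕1⊕1⊕0⊕0⊕0⊕1 = 0
Syndrome (s16...s1) = 00010 → position 2.

00010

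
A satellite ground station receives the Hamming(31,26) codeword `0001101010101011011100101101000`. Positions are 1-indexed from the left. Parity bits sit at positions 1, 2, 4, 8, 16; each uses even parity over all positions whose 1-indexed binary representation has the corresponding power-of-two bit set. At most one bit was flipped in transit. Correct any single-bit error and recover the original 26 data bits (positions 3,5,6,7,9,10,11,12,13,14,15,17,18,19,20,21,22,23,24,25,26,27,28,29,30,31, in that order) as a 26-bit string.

s1: b1⊕b3⊕b5⊕b7⊕b9⊕b11⊕b13⊕b15⊕b17⊕b19⊕b21⊕b23⊕b25⊕b27⊕b29⊕b31 = 0⊕0⊕1⊕1⊕1⊕1⊕1⊕1⊕0⊕1⊕0⊕1⊕1⊕0⊕0⊕0 = 1
s2: b2⊕b3⊕b6⊕b7⊕b10⊕b11⊕b14⊕b15⊕b18⊕b19⊕b22⊕b23⊕b26⊕b27⊕b30⊕b31 = 0⊕0⊕0⊕1⊕0⊕1⊕0⊕1⊕1⊕1⊕0⊕1⊕1⊕0⊕0⊕0 = 1
s4: b4⊕b5⊕b6⊕b7⊕b12⊕b13⊕b14⊕b15⊕b20⊕b21⊕b22⊕b23⊕b28⊕b29⊕b30⊕b31 = 1⊕1⊕0⊕1⊕0⊕1⊕0⊕1⊕1⊕0⊕0⊕1⊕1⊕0⊕0⊕0 = 0
s8: b8⊕b9⊕b10⊕b11⊕b12⊕b13⊕b14⊕b15⊕b24⊕b25⊕b26⊕b27⊕b28⊕b29⊕b30⊕b31 = 0⊕1⊕0⊕1⊕0⊕1⊕0⊕1⊕0⊕1⊕1⊕0⊕1⊕0⊕0⊕0 = 1
s16: b16⊕b17⊕b18⊕b19⊕b20⊕b21⊕b22⊕b23⊕b24⊕b25⊕b26⊕b27⊕b28⊕b29⊕b30⊕b31 = 1⊕0⊕1⊕1⊕1⊕0⊕0⊕1⊕0⊕1⊕1⊕0⊕1⊕0⊕0⊕0 = 0
Syndrome (s16...s1) = 01011 → position 11.
Flip bit 11: corrected codeword = 0001101010001011011100101101000
Data bits at positions 3,5,6,7,9,10,11,12,13,14,15,17,18,19,20,21,22,23,24,25,26,27,28,29,30,31: 01011000101011100101101000

01011000101011100101101000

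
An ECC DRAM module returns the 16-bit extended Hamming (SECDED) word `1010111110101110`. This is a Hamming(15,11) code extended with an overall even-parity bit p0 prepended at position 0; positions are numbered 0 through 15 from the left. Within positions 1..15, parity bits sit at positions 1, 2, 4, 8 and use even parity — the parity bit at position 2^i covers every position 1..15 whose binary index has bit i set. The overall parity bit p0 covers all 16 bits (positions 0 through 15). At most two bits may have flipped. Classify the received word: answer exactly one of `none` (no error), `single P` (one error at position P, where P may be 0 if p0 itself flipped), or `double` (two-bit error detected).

s1: b1⊕b3⊕b5⊕b7⊕b9⊕b11⊕b13⊕b15 = 0⊕0⊕1⊕1⊕0⊕0⊕1⊕0 = 1
s2: b2⊕b3⊕b6⊕b7⊕b10⊕b11⊕b14⊕b15 = 1⊕0⊕1⊕1⊕1⊕0⊕1⊕0 = 1
s4: b4⊕b5⊕b6⊕b7⊕b12⊕b13⊕b14⊕b15 = 1⊕1⊕1⊕1⊕1⊕1⊕1⊕0 = 1
s8: b8⊕b9⊕b10⊕b11⊕b12⊕b13⊕b14⊕b15 = 1⊕0⊕1⊕0⊕1⊕1⊕1⊕0 = 1
Syndrome (s8...s1) = 1111 → position 15.
Overall parity (XOR of all 16 bits, including p0): 1⊕0⊕1⊕0⊕1⊕1⊕1⊕1⊕1⊕0⊕1⊕0⊕1⊕1⊕1⊕0 = 1
Overall=1, syndrome position=15 → single-bit error at position 15.

single 15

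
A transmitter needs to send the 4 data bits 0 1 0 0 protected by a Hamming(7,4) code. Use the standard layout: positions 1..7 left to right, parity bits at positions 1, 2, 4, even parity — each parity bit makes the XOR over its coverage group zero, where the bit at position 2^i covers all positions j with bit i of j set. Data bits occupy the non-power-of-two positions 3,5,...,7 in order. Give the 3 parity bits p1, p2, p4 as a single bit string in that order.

Place data bits at non-power-of-two positions: b3=0, b5=1, b6=0, b7=0.
p1 = XOR of data positions {3,5,7} = 0⊕1⊕0 = 1
p2 = XOR of data positions {3,6,7} = 0⊕0⊕0 = 0
p4 = XOR of data positions {5,6,7} = 1⊕0⊕0 = 1
Parity bits p1,p2,p4 = 101

101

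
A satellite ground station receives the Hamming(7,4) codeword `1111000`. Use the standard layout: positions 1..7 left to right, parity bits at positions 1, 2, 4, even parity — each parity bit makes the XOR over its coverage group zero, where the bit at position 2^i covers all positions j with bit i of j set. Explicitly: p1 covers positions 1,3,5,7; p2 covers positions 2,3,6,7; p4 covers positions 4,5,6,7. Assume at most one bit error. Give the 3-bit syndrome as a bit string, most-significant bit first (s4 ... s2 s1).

100

s1: b1⊕b3⊕b5⊕b7 = 1⊕1⊕0⊕0 = 0
s2: b2⊕b3⊕b6⊕b7 = 1⊕1⊕0⊕0 = 0
s4: b4⊕b5⊕b6⊕b7 = 1⊕0⊕0⊕0 = 1
Syndrome (s4...s1) = 100 → position 4.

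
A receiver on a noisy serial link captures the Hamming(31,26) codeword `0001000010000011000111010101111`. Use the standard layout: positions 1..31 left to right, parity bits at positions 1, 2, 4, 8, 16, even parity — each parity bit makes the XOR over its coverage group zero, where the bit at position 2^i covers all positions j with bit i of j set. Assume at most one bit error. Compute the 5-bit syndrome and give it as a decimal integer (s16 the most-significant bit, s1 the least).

7

s1: b1⊕b3⊕b5⊕b7⊕b9⊕b11⊕b13⊕b15⊕b17⊕b19⊕b21⊕b23⊕b25⊕b27⊕b29⊕b31 = 0⊕0⊕0⊕0⊕1⊕0⊕0⊕1⊕0⊕0⊕1⊕0⊕0⊕0⊕1⊕1 = 1
s2: b2⊕b3⊕b6⊕b7⊕b10⊕b11⊕b14⊕b15⊕b18⊕b19⊕b22⊕b23⊕b26⊕b27⊕b30⊕b31 = 0⊕0⊕0⊕0⊕0⊕0⊕0⊕1⊕0⊕0⊕1⊕0⊕1⊕0⊕1⊕1 = 1
s4: b4⊕b5⊕b6⊕b7⊕b12⊕b13⊕b14⊕b15⊕b20⊕b21⊕b22⊕b23⊕b28⊕b29⊕b30⊕b31 = 1⊕0⊕0⊕0⊕0⊕0⊕0⊕1⊕1⊕1⊕1⊕0⊕1⊕1⊕1⊕1 = 1
s8: b8⊕b9⊕b10⊕b11⊕b12⊕b13⊕b14⊕b15⊕b24⊕b25⊕b26⊕b27⊕b28⊕b29⊕b30⊕b31 = 0⊕1⊕0⊕0⊕0⊕0⊕0⊕1⊕1⊕0⊕1⊕0⊕1⊕1⊕1⊕1 = 0
s16: b16⊕b17⊕b18⊕b19⊕b20⊕b21⊕b22⊕b23⊕b24⊕b25⊕b26⊕b27⊕b28⊕b29⊕b30⊕b31 = 1⊕0⊕0⊕0⊕1⊕1⊕1⊕0⊕1⊕0⊕1⊕0⊕1⊕1⊕1⊕1 = 0
Syndrome (s16...s1) = 00111 → position 7.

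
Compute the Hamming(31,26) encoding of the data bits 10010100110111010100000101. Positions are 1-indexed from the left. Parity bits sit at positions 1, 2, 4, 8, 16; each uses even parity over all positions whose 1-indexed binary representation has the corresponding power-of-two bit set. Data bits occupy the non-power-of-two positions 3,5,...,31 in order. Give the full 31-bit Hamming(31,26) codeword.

Place data bits at non-power-of-two positions: b3=1, b5=0, b6=0, b7=1, b9=0, b10=1, b11=0, b12=0, b13=1, b14=1, b15=0, b17=1, b18=1, b19=1, b20=0, b21=1, b22=0, b23=1, b24=0, b25=0, b26=0, b27=0, b28=0, b29=1, b30=0, b31=1.
p1 = XOR of data positions {3,5,7,9,11,13,15,17,19,21,23,25,27,29,31} = 1⊕0⊕1⊕0⊕0⊕1⊕0⊕1⊕1⊕1⊕1⊕0⊕0⊕1⊕1 = 1
p2 = XOR of data positions {3,6,7,10,11,14,15,18,19,22,23,26,27,30,31} = 1⊕0⊕1⊕1⊕0⊕1⊕0⊕1⊕1⊕0⊕1⊕0⊕0⊕0⊕1 = 0
p4 = XOR of data positions {5,6,7,12,13,14,15,20,21,22,23,28,29,30,31} = 0⊕0⊕1⊕0⊕1⊕1⊕0⊕0⊕1⊕0⊕1⊕0⊕1⊕0⊕1 = 1
p8 = XOR of data positions {9,10,11,12,13,14,15,24,25,26,27,28,29,30,31} = 0⊕1⊕0⊕0⊕1⊕1⊕0⊕0⊕0⊕0⊕0⊕0⊕1⊕0⊕1 = 1
p16 = XOR of data positions {17,18,19,20,21,22,23,24,25,26,27,28,29,30,31} = 1⊕1⊕1⊕0⊕1⊕0⊕1⊕0⊕0⊕0⊕0⊕0⊕1⊕0⊕1 = 1
Codeword b1..b31 = 1011001101001101111010100000101

1011001101001101111010100000101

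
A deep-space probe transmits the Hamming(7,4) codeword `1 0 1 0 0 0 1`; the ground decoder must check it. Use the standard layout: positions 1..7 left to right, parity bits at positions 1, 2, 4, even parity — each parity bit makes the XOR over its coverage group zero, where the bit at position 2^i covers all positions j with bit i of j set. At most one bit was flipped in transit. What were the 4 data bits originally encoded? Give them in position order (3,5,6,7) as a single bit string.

s1: b1⊕b3⊕b5⊕b7 = 1⊕1⊕0⊕1 = 1
s2: b2⊕b3⊕b6⊕b7 = 0⊕1⊕0⊕1 = 0
s4: b4⊕b5⊕b6⊕b7 = 0⊕0⊕0⊕1 = 1
Syndrome (s4...s1) = 101 → position 5.
Flip bit 5: corrected codeword = 1010101
Data bits at positions 3,5,6,7: 1101

1101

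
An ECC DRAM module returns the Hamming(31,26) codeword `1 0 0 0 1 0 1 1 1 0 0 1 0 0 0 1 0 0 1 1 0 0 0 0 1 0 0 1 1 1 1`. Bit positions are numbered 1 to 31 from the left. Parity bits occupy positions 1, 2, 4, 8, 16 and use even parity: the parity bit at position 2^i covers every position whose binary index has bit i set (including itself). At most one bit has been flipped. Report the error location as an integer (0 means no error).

s1: b1⊕b3⊕b5⊕b7⊕b9⊕b11⊕b13⊕b15⊕b17⊕b19⊕b21⊕b23⊕b25⊕b27⊕b29⊕b31 = 1⊕0⊕1⊕1⊕1⊕0⊕0⊕0⊕0⊕1⊕0⊕0⊕1⊕0⊕1⊕1 = 0
s2: b2⊕b3⊕b6⊕b7⊕b10⊕b11⊕b14⊕b15⊕b18⊕b19⊕b22⊕b23⊕b26⊕b27⊕b30⊕b31 = 0⊕0⊕0⊕1⊕0⊕0⊕0⊕0⊕0⊕1⊕0⊕0⊕0⊕0⊕1⊕1 = 0
s4: b4⊕b5⊕b6⊕b7⊕b12⊕b13⊕b14⊕b15⊕b20⊕b21⊕b22⊕b23⊕b28⊕b29⊕b30⊕b31 = 0⊕1⊕0⊕1⊕1⊕0⊕0⊕0⊕1⊕0⊕0⊕0⊕1⊕1⊕1⊕1 = 0
s8: b8⊕b9⊕b10⊕b11⊕b12⊕b13⊕b14⊕b15⊕b24⊕b25⊕b26⊕b27⊕b28⊕b29⊕b30⊕b31 = 1⊕1⊕0⊕0⊕1⊕0⊕0⊕0⊕0⊕1⊕0⊕0⊕1⊕1⊕1⊕1 = 0
s16: b16⊕b17⊕b18⊕b19⊕b20⊕b21⊕b22⊕b23⊕b24⊕b25⊕b26⊕b27⊕b28⊕b29⊕b30⊕b31 = 1⊕0⊕0⊕1⊕1⊕0⊕0⊕0⊕0⊕1⊕0⊕0⊕1⊕1⊕1⊕1 = 0
Syndrome (s16...s1) = 00000 → position 0 (no error).

0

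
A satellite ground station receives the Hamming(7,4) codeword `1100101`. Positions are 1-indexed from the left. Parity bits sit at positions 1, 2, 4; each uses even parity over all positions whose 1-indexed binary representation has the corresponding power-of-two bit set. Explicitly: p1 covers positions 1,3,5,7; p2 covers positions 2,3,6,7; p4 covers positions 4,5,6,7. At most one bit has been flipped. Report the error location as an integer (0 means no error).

1

s1: b1⊕b3⊕b5⊕b7 = 1⊕0⊕1⊕1 = 1
s2: b2⊕b3⊕b6⊕b7 = 1⊕0⊕0⊕1 = 0
s4: b4⊕b5⊕b6⊕b7 = 0⊕1⊕0⊕1 = 0
Syndrome (s4...s1) = 001 → position 1.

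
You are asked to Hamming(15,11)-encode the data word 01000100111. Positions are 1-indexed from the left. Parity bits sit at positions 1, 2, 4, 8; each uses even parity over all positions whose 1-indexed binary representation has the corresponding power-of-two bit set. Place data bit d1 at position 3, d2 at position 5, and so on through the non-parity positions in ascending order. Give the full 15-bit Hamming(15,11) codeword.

Place data bits at non-power-of-two positions: b3=0, b5=1, b6=0, b7=0, b9=0, b10=1, b11=0, b12=0, b13=1, b14=1, b15=1.
p1 = XOR of data positions {3,5,7,9,11,13,15} = 0⊕1⊕0⊕0⊕0⊕1⊕1 = 1
p2 = XOR of data positions {3,6,7,10,11,14,15} = 0⊕0⊕0⊕1⊕0⊕1⊕1 = 1
p4 = XOR of data positions {5,6,7,12,13,14,15} = 1⊕0⊕0⊕0⊕1⊕1⊕1 = 0
p8 = XOR of data positions {9,10,11,12,13,14,15} = 0⊕1⊕0⊕0⊕1⊕1⊕1 = 0
Codeword b1..b15 = 110010000100111

110010000100111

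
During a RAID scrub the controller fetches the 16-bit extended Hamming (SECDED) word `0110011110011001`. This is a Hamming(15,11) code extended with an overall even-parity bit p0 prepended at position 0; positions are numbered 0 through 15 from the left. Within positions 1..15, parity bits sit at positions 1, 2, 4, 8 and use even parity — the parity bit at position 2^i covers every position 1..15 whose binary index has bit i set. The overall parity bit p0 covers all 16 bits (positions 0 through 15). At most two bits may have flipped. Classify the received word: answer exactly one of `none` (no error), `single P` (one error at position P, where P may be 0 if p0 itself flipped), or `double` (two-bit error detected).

s1: b1⊕b3⊕b5⊕b7⊕b9⊕b11⊕b13⊕b15 = 1⊕0⊕1⊕1⊕0⊕1⊕0⊕1 = 1
s2: b2⊕b3⊕b6⊕b7⊕b10⊕b11⊕b14⊕b15 = 1⊕0⊕1⊕1⊕0⊕1⊕0⊕1 = 1
s4: b4⊕b5⊕b6⊕b7⊕b12⊕b13⊕b14⊕b15 = 0⊕1⊕1⊕1⊕1⊕0⊕0⊕1 = 1
s8: b8⊕b9⊕b10⊕b11⊕b12⊕b13⊕b14⊕b15 = 1⊕0⊕0⊕1⊕1⊕0⊕0⊕1 = 0
Syndrome (s8...s1) = 0111 → position 7.
Overall parity (XOR of all 16 bits, including p0): 0⊕1⊕1⊕0⊕0⊕1⊕1⊕1⊕1⊕0⊕0⊕1⊕1⊕0⊕0⊕1 = 1
Overall=1, syndrome position=7 → single-bit error at position 7.

single 7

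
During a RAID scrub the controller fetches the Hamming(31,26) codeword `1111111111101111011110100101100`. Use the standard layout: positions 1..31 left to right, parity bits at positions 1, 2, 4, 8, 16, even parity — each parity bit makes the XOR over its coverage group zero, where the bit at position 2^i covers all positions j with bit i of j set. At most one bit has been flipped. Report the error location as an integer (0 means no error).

16

s1: b1⊕b3⊕b5⊕b7⊕b9⊕b11⊕b13⊕b15⊕b17⊕b19⊕b21⊕b23⊕b25⊕b27⊕b29⊕b31 = 1⊕1⊕1⊕1⊕1⊕1⊕1⊕1⊕0⊕1⊕1⊕1⊕0⊕0⊕1⊕0 = 0
s2: b2⊕b3⊕b6⊕b7⊕b10⊕b11⊕b14⊕b15⊕b18⊕b19⊕b22⊕b23⊕b26⊕b27⊕b30⊕b31 = 1⊕1⊕1⊕1⊕1⊕1⊕1⊕1⊕1⊕1⊕0⊕1⊕1⊕0⊕0⊕0 = 0
s4: b4⊕b5⊕b6⊕b7⊕b12⊕b13⊕b14⊕b15⊕b20⊕b21⊕b22⊕b23⊕b28⊕b29⊕b30⊕b31 = 1⊕1⊕1⊕1⊕0⊕1⊕1⊕1⊕1⊕1⊕0⊕1⊕1⊕1⊕0⊕0 = 0
s8: b8⊕b9⊕b10⊕b11⊕b12⊕b13⊕b14⊕b15⊕b24⊕b25⊕b26⊕b27⊕b28⊕b29⊕b30⊕b31 = 1⊕1⊕1⊕1⊕0⊕1⊕1⊕1⊕0⊕0⊕1⊕0⊕1⊕1⊕0⊕0 = 0
s16: b16⊕b17⊕b18⊕b19⊕b20⊕b21⊕b22⊕b23⊕b24⊕b25⊕b26⊕b27⊕b28⊕b29⊕b30⊕b31 = 1⊕0⊕1⊕1⊕1⊕1⊕0⊕1⊕0⊕0⊕1⊕0⊕1⊕1⊕0⊕0 = 1
Syndrome (s16...s1) = 10000 → position 16.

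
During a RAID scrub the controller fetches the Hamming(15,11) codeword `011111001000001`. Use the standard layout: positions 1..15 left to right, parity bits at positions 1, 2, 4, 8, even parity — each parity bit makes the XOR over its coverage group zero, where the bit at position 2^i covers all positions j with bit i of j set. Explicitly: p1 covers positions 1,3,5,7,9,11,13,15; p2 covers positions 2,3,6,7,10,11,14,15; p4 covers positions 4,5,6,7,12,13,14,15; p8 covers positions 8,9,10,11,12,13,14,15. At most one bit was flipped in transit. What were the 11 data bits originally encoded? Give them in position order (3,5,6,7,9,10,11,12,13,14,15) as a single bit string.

11101000001

s1: b1⊕b3⊕b5⊕b7⊕b9⊕b11⊕b13⊕b15 = 0⊕1⊕1⊕0⊕1⊕0⊕0⊕1 = 0
s2: b2⊕b3⊕b6⊕b7⊕b10⊕b11⊕b14⊕b15 = 1⊕1⊕1⊕0⊕0⊕0⊕0⊕1 = 0
s4: b4⊕b5⊕b6⊕b7⊕b12⊕b13⊕b14⊕b15 = 1⊕1⊕1⊕0⊕0⊕0⊕0⊕1 = 0
s8: b8⊕b9⊕b10⊕b11⊕b12⊕b13⊕b14⊕b15 = 0⊕1⊕0⊕0⊕0⊕0⊕0⊕1 = 0
Syndrome (s8...s1) = 0000 → position 0 (no error).
No correction needed.
Data bits at positions 3,5,6,7,9,10,11,12,13,14,15: 11101000001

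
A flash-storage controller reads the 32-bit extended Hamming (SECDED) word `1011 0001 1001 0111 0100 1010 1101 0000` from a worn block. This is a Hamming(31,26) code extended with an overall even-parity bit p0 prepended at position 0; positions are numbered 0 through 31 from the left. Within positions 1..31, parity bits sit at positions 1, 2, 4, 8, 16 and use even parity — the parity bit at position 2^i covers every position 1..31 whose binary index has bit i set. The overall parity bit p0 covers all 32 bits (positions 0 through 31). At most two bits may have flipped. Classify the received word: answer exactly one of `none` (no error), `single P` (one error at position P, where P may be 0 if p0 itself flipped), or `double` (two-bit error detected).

s1: b1⊕b3⊕b5⊕b7⊕b9⊕b11⊕b13⊕b15⊕b17⊕b19⊕b21⊕b23⊕b25⊕b27⊕b29⊕b31 = 0⊕1⊕0⊕1⊕0⊕1⊕1⊕1⊕1⊕0⊕0⊕0⊕1⊕1⊕0⊕0 = 0
s2: b2⊕b3⊕b6⊕b7⊕b10⊕b11⊕b14⊕b15⊕b18⊕b19⊕b22⊕b23⊕b26⊕b27⊕b30⊕b31 = 1⊕1⊕0⊕1⊕0⊕1⊕1⊕1⊕0⊕0⊕1⊕0⊕0⊕1⊕0⊕0 = 0
s4: b4⊕b5⊕b6⊕b7⊕b12⊕b13⊕b14⊕b15⊕b20⊕b21⊕b22⊕b23⊕b28⊕b29⊕b30⊕b31 = 0⊕0⊕0⊕1⊕0⊕1⊕1⊕1⊕1⊕0⊕1⊕0⊕0⊕0⊕0⊕0 = 0
s8: b8⊕b9⊕b10⊕b11⊕b12⊕b13⊕b14⊕b15⊕b24⊕b25⊕b26⊕b27⊕b28⊕b29⊕b30⊕b31 = 1⊕0⊕0⊕1⊕0⊕1⊕1⊕1⊕1⊕1⊕0⊕1⊕0⊕0⊕0⊕0 = 0
s16: b16⊕b17⊕b18⊕b19⊕b20⊕b21⊕b22⊕b23⊕b24⊕b25⊕b26⊕b27⊕b28⊕b29⊕b30⊕b31 = 0⊕1⊕0⊕0⊕1⊕0⊕1⊕0⊕1⊕1⊕0⊕1⊕0⊕0⊕0⊕0 = 0
Syndrome (s16...s1) = 00000 → position 0 (no error).
Overall parity (XOR of all 32 bits, including p0): 1⊕0⊕1⊕1⊕0⊕0⊕0⊕1⊕1⊕0⊕0⊕1⊕0⊕1⊕1⊕1⊕0⊕1⊕0⊕0⊕1⊕0⊕1⊕0⊕1⊕1⊕0⊕1⊕0⊕0⊕0⊕0 = 1
Overall=1, syndrome position=0 → single-bit error at position 0.

single 0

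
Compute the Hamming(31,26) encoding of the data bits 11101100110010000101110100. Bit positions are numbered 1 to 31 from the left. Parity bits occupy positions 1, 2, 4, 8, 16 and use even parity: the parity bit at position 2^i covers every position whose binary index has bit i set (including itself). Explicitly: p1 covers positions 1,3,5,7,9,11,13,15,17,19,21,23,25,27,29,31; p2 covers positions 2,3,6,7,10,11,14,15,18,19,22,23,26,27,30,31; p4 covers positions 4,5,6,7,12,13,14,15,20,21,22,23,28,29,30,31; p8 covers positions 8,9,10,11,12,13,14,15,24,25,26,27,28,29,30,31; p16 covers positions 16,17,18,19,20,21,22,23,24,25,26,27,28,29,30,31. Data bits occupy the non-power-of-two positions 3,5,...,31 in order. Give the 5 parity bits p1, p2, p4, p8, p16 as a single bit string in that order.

Place data bits at non-power-of-two positions: b3=1, b5=1, b6=1, b7=0, b9=1, b10=1, b11=0, b12=0, b13=1, b14=1, b15=0, b17=0, b18=1, b19=0, b20=0, b21=0, b22=0, b23=1, b24=0, b25=1, b26=1, b27=1, b28=0, b29=1, b30=0, b31=0.
p1 = XOR of data positions {3,5,7,9,11,13,15,17,19,21,23,25,27,29,31} = 1⊕1⊕0⊕1⊕0⊕1⊕0⊕0⊕0⊕0⊕1⊕1⊕1⊕1⊕0 = 0
p2 = XOR of data positions {3,6,7,10,11,14,15,18,19,22,23,26,27,30,31} = 1⊕1⊕0⊕1⊕0⊕1⊕0⊕1⊕0⊕0⊕1⊕1⊕1⊕0⊕0 = 0
p4 = XOR of data positions {5,6,7,12,13,14,15,20,21,22,23,28,29,30,31} = 1⊕1⊕0⊕0⊕1⊕1⊕0⊕0⊕0⊕0⊕1⊕0⊕1⊕0⊕0 = 0
p8 = XOR of data positions {9,10,11,12,13,14,15,24,25,26,27,28,29,30,31} = 1⊕1⊕0⊕0⊕1⊕1⊕0⊕0⊕1⊕1⊕1⊕0⊕1⊕0⊕0 = 0
p16 = XOR of data positions {17,18,19,20,21,22,23,24,25,26,27,28,29,30,31} = 0⊕1⊕0⊕0⊕0⊕0⊕1⊕0⊕1⊕1⊕1⊕0⊕1⊕0⊕0 = 0
Parity bits p1,p2,p4,p8,p16 = 00000

00000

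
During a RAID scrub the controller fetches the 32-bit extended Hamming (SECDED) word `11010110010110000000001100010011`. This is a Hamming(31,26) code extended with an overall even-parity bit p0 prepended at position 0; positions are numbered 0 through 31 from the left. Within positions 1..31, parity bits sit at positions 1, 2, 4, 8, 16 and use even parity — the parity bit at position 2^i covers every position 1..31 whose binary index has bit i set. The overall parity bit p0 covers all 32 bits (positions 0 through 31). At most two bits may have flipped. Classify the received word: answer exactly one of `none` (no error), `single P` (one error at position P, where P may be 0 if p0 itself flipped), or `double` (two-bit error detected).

single 20

s1: b1⊕b3⊕b5⊕b7⊕b9⊕b11⊕b13⊕b15⊕b17⊕b19⊕b21⊕b23⊕b25⊕b27⊕b29⊕b31 = 1⊕1⊕1⊕0⊕1⊕1⊕0⊕0⊕0⊕0⊕0⊕1⊕0⊕1⊕0⊕1 = 0
s2: b2⊕b3⊕b6⊕b7⊕b10⊕b11⊕b14⊕b15⊕b18⊕b19⊕b22⊕b23⊕b26⊕b27⊕b30⊕b31 = 0⊕1⊕1⊕0⊕0⊕1⊕0⊕0⊕0⊕0⊕1⊕1⊕0⊕1⊕1⊕1 = 0
s4: b4⊕b5⊕b6⊕b7⊕b12⊕b13⊕b14⊕b15⊕b20⊕b21⊕b22⊕b23⊕b28⊕b29⊕b30⊕b31 = 0⊕1⊕1⊕0⊕1⊕0⊕0⊕0⊕0⊕0⊕1⊕1⊕0⊕0⊕1⊕1 = 1
s8: b8⊕b9⊕b10⊕b11⊕b12⊕b13⊕b14⊕b15⊕b24⊕b25⊕b26⊕b27⊕b28⊕b29⊕b30⊕b31 = 0⊕1⊕0⊕1⊕1⊕0⊕0⊕0⊕0⊕0⊕0⊕1⊕0⊕0⊕1⊕1 = 0
s16: b16⊕b17⊕b18⊕b19⊕b20⊕b21⊕b22⊕b23⊕b24⊕b25⊕b26⊕b27⊕b28⊕b29⊕b30⊕b31 = 0⊕0⊕0⊕0⊕0⊕0⊕1⊕1⊕0⊕0⊕0⊕1⊕0⊕0⊕1⊕1 = 1
Syndrome (s16...s1) = 10100 → position 20.
Overall parity (XOR of all 32 bits, including p0): 1⊕1⊕0⊕1⊕0⊕1⊕1⊕0⊕0⊕1⊕0⊕1⊕1⊕0⊕0⊕0⊕0⊕0⊕0⊕0⊕0⊕0⊕1⊕1⊕0⊕0⊕0⊕1⊕0⊕0⊕1⊕1 = 1
Overall=1, syndrome position=20 → single-bit error at position 20.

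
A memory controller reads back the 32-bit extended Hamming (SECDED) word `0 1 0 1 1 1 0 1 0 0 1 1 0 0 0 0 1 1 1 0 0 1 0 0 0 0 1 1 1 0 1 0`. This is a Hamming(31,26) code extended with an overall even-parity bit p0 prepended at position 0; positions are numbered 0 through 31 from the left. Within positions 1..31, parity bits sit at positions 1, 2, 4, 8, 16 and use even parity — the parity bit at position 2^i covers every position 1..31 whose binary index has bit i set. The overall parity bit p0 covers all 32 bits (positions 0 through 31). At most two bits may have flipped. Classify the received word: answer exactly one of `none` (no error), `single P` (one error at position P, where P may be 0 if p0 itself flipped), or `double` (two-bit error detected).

s1: b1⊕b3⊕b5⊕b7⊕b9⊕b11⊕b13⊕b15⊕b17⊕b19⊕b21⊕b23⊕b25⊕b27⊕b29⊕b31 = 1⊕1⊕1⊕1⊕0⊕1⊕0⊕0⊕1⊕0⊕1⊕0⊕0⊕1⊕0⊕0 = 0
s2: b2⊕b3⊕b6⊕b7⊕b10⊕b11⊕b14⊕b15⊕b18⊕b19⊕b22⊕b23⊕b26⊕b27⊕b30⊕b31 = 0⊕1⊕0⊕1⊕1⊕1⊕0⊕0⊕1⊕0⊕0⊕0⊕1⊕1⊕1⊕0 = 0
s4: b4⊕b5⊕b6⊕b7⊕b12⊕b13⊕b14⊕b15⊕b20⊕b21⊕b22⊕b23⊕b28⊕b29⊕b30⊕b31 = 1⊕1⊕0⊕1⊕0⊕0⊕0⊕0⊕0⊕1⊕0⊕0⊕1⊕0⊕1⊕0 = 0
s8: b8⊕b9⊕b10⊕b11⊕b12⊕b13⊕b14⊕b15⊕b24⊕b25⊕b26⊕b27⊕b28⊕b29⊕b30⊕b31 = 0⊕0⊕1⊕1⊕0⊕0⊕0⊕0⊕0⊕0⊕1⊕1⊕1⊕0⊕1⊕0 = 0
s16: b16⊕b17⊕b18⊕b19⊕b20⊕b21⊕b22⊕b23⊕b24⊕b25⊕b26⊕b27⊕b28⊕b29⊕b30⊕b31 = 1⊕1⊕1⊕0⊕0⊕1⊕0⊕0⊕0⊕0⊕1⊕1⊕1⊕0⊕1⊕0 = 0
Syndrome (s16...s1) = 00000 → position 0 (no error).
Overall parity (XOR of all 32 bits, including p0): 0⊕1⊕0⊕1⊕1⊕1⊕0⊕1⊕0⊕0⊕1⊕1⊕0⊕0⊕0⊕0⊕1⊕1⊕1⊕0⊕0⊕1⊕0⊕0⊕0⊕0⊕1⊕1⊕1⊕0⊕1⊕0 = 1
Overall=1, syndrome position=0 → single-bit error at position 0.

single 0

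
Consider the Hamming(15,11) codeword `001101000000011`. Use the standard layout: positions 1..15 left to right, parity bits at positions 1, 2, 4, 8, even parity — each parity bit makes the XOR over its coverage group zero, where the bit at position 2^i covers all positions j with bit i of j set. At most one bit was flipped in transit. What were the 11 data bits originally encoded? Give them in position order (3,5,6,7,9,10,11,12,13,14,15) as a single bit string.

s1: b1⊕b3⊕b5⊕b7⊕b9⊕b11⊕b13⊕b15 = 0⊕1⊕0⊕0⊕0⊕0⊕0⊕1 = 0
s2: b2⊕b3⊕b6⊕b7⊕b10⊕b11⊕b14⊕b15 = 0⊕1⊕1⊕0⊕0⊕0⊕1⊕1 = 0
s4: b4⊕b5⊕b6⊕b7⊕b12⊕b13⊕b14⊕b15 = 1⊕0⊕1⊕0⊕0⊕0⊕1⊕1 = 0
s8: b8⊕b9⊕b10⊕b11⊕b12⊕b13⊕b14⊕b15 = 0⊕0⊕0⊕0⊕0⊕0⊕1⊕1 = 0
Syndrome (s8...s1) = 0000 → position 0 (no error).
No correction needed.
Data bits at positions 3,5,6,7,9,10,11,12,13,14,15: 10100000011

10100000011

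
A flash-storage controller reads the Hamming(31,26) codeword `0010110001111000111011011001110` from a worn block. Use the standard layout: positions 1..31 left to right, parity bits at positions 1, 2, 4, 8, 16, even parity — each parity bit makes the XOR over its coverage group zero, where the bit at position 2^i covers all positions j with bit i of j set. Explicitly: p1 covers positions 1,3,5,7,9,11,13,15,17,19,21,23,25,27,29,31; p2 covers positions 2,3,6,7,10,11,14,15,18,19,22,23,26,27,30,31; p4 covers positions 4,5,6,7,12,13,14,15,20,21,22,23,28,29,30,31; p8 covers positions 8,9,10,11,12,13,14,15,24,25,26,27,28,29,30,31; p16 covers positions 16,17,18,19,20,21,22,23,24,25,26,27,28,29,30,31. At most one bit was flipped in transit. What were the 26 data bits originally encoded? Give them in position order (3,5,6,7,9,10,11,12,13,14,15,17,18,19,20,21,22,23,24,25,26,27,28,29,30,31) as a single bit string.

11100111000111011011001110

s1: b1⊕b3⊕b5⊕b7⊕b9⊕b11⊕b13⊕b15⊕b17⊕b19⊕b21⊕b23⊕b25⊕b27⊕b29⊕b31 = 0⊕1⊕1⊕0⊕0⊕1⊕1⊕0⊕1⊕1⊕1⊕0⊕1⊕0⊕1⊕0 = 1
s2: b2⊕b3⊕b6⊕b7⊕b10⊕b11⊕b14⊕b15⊕b18⊕b19⊕b22⊕b23⊕b26⊕b27⊕b30⊕b31 = 0⊕1⊕1⊕0⊕1⊕1⊕0⊕0⊕1⊕1⊕1⊕0⊕0⊕0⊕1⊕0 = 0
s4: b4⊕b5⊕b6⊕b7⊕b12⊕b13⊕b14⊕b15⊕b20⊕b21⊕b22⊕b23⊕b28⊕b29⊕b30⊕b31 = 0⊕1⊕1⊕0⊕1⊕1⊕0⊕0⊕0⊕1⊕1⊕0⊕1⊕1⊕1⊕0 = 1
s8: b8⊕b9⊕b10⊕b11⊕b12⊕b13⊕b14⊕b15⊕b24⊕b25⊕b26⊕b27⊕b28⊕b29⊕b30⊕b31 = 0⊕0⊕1⊕1⊕1⊕1⊕0⊕0⊕1⊕1⊕0⊕0⊕1⊕1⊕1⊕0 = 1
s16: b16⊕b17⊕b18⊕b19⊕b20⊕b21⊕b22⊕b23⊕b24⊕b25⊕b26⊕b27⊕b28⊕b29⊕b30⊕b31 = 0⊕1⊕1⊕1⊕0⊕1⊕1⊕0⊕1⊕1⊕0⊕0⊕1⊕1⊕1⊕0 = 0
Syndrome (s16...s1) = 01101 → position 13.
Flip bit 13: corrected codeword = 0010110001110000111011011001110
Data bits at positions 3,5,6,7,9,10,11,12,13,14,15,17,18,19,20,21,22,23,24,25,26,27,28,29,30,31: 11100111000111011011001110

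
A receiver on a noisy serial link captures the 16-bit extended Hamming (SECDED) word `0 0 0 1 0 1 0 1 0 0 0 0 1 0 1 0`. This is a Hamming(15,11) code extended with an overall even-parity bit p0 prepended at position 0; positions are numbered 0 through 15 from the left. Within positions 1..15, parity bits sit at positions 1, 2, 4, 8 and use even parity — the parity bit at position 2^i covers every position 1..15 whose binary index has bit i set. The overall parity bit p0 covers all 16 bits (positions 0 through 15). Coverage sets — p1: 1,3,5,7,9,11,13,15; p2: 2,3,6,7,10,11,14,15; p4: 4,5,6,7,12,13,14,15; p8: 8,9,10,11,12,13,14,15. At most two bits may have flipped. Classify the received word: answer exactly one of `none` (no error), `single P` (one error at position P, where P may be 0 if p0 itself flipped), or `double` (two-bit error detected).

s1: b1⊕b3⊕b5⊕b7⊕b9⊕b11⊕b13⊕b15 = 0⊕1⊕1⊕1⊕0⊕0⊕0⊕0 = 1
s2: b2⊕b3⊕b6⊕b7⊕b10⊕b11⊕b14⊕b15 = 0⊕1⊕0⊕1⊕0⊕0⊕1⊕0 = 1
s4: b4⊕b5⊕b6⊕b7⊕b12⊕b13⊕b14⊕b15 = 0⊕1⊕0⊕1⊕1⊕0⊕1⊕0 = 0
s8: b8⊕b9⊕b10⊕b11⊕b12⊕b13⊕b14⊕b15 = 0⊕0⊕0⊕0⊕1⊕0⊕1⊕0 = 0
Syndrome (s8...s1) = 0011 → position 3.
Overall parity (XOR of all 16 bits, including p0): 0⊕0⊕0⊕1⊕0⊕1⊕0⊕1⊕0⊕0⊕0⊕0⊕1⊕0⊕1⊕0 = 1
Overall=1, syndrome position=3 → single-bit error at position 3.

single 3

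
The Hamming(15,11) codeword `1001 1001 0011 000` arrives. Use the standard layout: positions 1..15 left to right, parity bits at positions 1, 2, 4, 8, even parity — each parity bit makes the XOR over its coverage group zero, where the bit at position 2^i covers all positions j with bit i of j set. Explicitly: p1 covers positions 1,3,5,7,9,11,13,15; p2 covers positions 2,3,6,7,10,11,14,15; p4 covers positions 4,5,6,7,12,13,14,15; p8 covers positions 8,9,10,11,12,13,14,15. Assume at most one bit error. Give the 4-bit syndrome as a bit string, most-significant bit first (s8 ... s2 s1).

1111

s1: b1⊕b3⊕b5⊕b7⊕b9⊕b11⊕b13⊕b15 = 1⊕0⊕1⊕0⊕0⊕1⊕0⊕0 = 1
s2: b2⊕b3⊕b6⊕b7⊕b10⊕b11⊕b14⊕b15 = 0⊕0⊕0⊕0⊕0⊕1⊕0⊕0 = 1
s4: b4⊕b5⊕b6⊕b7⊕b12⊕b13⊕b14⊕b15 = 1⊕1⊕0⊕0⊕1⊕0⊕0⊕0 = 1
s8: b8⊕b9⊕b10⊕b11⊕b12⊕b13⊕b14⊕b15 = 1⊕0⊕0⊕1⊕1⊕0⊕0⊕0 = 1
Syndrome (s8...s1) = 1111 → position 15.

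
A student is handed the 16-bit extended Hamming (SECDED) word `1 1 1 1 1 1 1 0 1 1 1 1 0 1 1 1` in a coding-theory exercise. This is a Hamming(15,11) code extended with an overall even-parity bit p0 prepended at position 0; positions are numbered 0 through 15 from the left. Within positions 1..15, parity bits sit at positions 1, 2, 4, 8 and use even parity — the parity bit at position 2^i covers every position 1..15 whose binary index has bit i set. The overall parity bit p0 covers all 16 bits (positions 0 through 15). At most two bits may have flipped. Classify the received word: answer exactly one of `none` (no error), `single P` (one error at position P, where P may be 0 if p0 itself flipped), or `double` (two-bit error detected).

double

s1: b1⊕b3⊕b5⊕b7⊕b9⊕b11⊕b13⊕b15 = 1⊕1⊕1⊕0⊕1⊕1⊕1⊕1 = 1
s2: b2⊕b3⊕b6⊕b7⊕b10⊕b11⊕b14⊕b15 = 1⊕1⊕1⊕0⊕1⊕1⊕1⊕1 = 1
s4: b4⊕b5⊕b6⊕b7⊕b12⊕b13⊕b14⊕b15 = 1⊕1⊕1⊕0⊕0⊕1⊕1⊕1 = 0
s8: b8⊕b9⊕b10⊕b11⊕b12⊕b13⊕b14⊕b15 = 1⊕1⊕1⊕1⊕0⊕1⊕1⊕1 = 1
Syndrome (s8...s1) = 1011 → position 11.
Overall parity (XOR of all 16 bits, including p0): 1⊕1⊕1⊕1⊕1⊕1⊕1⊕0⊕1⊕1⊕1⊕1⊕0⊕1⊕1⊕1 = 0
Overall=0, syndrome position=11 → double-bit error detected (uncorrectable).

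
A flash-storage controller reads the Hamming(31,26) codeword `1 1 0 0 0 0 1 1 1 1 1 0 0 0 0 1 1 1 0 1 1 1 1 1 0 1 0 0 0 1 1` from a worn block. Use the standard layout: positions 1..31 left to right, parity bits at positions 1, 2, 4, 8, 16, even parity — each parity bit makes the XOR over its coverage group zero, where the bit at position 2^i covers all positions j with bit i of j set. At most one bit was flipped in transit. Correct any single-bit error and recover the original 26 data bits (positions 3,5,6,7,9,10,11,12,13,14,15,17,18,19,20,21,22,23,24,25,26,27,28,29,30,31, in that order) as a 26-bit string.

s1: b1⊕b3⊕b5⊕b7⊕b9⊕b11⊕b13⊕b15⊕b17⊕b19⊕b21⊕b23⊕b25⊕b27⊕b29⊕b31 = 1⊕0⊕0⊕1⊕1⊕1⊕0⊕0⊕1⊕0⊕1⊕1⊕0⊕0⊕0⊕1 = 0
s2: b2⊕b3⊕b6⊕b7⊕b10⊕b11⊕b14⊕b15⊕b18⊕b19⊕b22⊕b23⊕b26⊕b27⊕b30⊕b31 = 1⊕0⊕0⊕1⊕1⊕1⊕0⊕0⊕1⊕0⊕1⊕1⊕1⊕0⊕1⊕1 = 0
s4: b4⊕b5⊕b6⊕b7⊕b12⊕b13⊕b14⊕b15⊕b20⊕b21⊕b22⊕b23⊕b28⊕b29⊕b30⊕b31 = 0⊕0⊕0⊕1⊕0⊕0⊕0⊕0⊕1⊕1⊕1⊕1⊕0⊕0⊕1⊕1 = 1
s8: b8⊕b9⊕b10⊕b11⊕b12⊕b13⊕b14⊕b15⊕b24⊕b25⊕b26⊕b27⊕b28⊕b29⊕b30⊕b31 = 1⊕1⊕1⊕1⊕0⊕0⊕0⊕0⊕1⊕0⊕1⊕0⊕0⊕0⊕1⊕1 = 0
s16: b16⊕b17⊕b18⊕b19⊕b20⊕b21⊕b22⊕b23⊕b24⊕b25⊕b26⊕b27⊕b28⊕b29⊕b30⊕b31 = 1⊕1⊕1⊕0⊕1⊕1⊕1⊕1⊕1⊕0⊕1⊕0⊕0⊕0⊕1⊕1 = 1
Syndrome (s16...s1) = 10100 → position 20.
Flip bit 20: corrected codeword = 1100001111100001110011110100011
Data bits at positions 3,5,6,7,9,10,11,12,13,14,15,17,18,19,20,21,22,23,24,25,26,27,28,29,30,31: 00011110000110011110100011

00011110000110011110100011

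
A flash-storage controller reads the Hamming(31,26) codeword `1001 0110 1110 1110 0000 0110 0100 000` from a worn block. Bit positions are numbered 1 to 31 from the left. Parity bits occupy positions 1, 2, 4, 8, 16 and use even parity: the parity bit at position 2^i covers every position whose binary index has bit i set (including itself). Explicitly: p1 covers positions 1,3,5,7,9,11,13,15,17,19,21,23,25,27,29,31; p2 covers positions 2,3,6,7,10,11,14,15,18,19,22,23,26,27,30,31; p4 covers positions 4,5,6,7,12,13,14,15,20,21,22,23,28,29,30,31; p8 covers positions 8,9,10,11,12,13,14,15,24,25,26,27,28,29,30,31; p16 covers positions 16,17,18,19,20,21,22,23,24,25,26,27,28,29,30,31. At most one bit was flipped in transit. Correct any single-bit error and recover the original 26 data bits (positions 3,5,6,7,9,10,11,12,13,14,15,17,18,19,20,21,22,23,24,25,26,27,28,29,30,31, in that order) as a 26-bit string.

s1: b1⊕b3⊕b5⊕b7⊕b9⊕b11⊕b13⊕b15⊕b17⊕b19⊕b21⊕b23⊕b25⊕b27⊕b29⊕b31 = 1⊕0⊕0⊕1⊕1⊕1⊕1⊕1⊕0⊕0⊕0⊕1⊕0⊕0⊕0⊕0 = 1
s2: b2⊕b3⊕b6⊕b7⊕b10⊕b11⊕b14⊕b15⊕b18⊕b19⊕b22⊕b23⊕b26⊕b27⊕b30⊕b31 = 0⊕0⊕1⊕1⊕1⊕1⊕1⊕1⊕0⊕0⊕1⊕1⊕1⊕0⊕0⊕0 = 1
s4: b4⊕b5⊕b6⊕b7⊕b12⊕b13⊕b14⊕b15⊕b20⊕b21⊕b22⊕b23⊕b28⊕b29⊕b30⊕b31 = 1⊕0⊕1⊕1⊕0⊕1⊕1⊕1⊕0⊕0⊕1⊕1⊕0⊕0⊕0⊕0 = 0
s8: b8⊕b9⊕b10⊕b11⊕b12⊕b13⊕b14⊕b15⊕b24⊕b25⊕b26⊕b27⊕b28⊕b29⊕b30⊕b31 = 0⊕1⊕1⊕1⊕0⊕1⊕1⊕1⊕0⊕0⊕1⊕0⊕0⊕0⊕0⊕0 = 1
s16: b16⊕b17⊕b18⊕b19⊕b20⊕b21⊕b22⊕b23⊕b24⊕b25⊕b26⊕b27⊕b28⊕b29⊕b30⊕b31 = 0⊕0⊕0⊕0⊕0⊕0⊕1⊕1⊕0⊕0⊕1⊕0⊕0⊕0⊕0⊕0 = 1
Syndrome (s16...s1) = 11011 → position 27.
Flip bit 27: corrected codeword = 1001011011101110000001100110000
Data bits at positions 3,5,6,7,9,10,11,12,13,14,15,17,18,19,20,21,22,23,24,25,26,27,28,29,30,31: 00111110111000001100110000

00111110111000001100110000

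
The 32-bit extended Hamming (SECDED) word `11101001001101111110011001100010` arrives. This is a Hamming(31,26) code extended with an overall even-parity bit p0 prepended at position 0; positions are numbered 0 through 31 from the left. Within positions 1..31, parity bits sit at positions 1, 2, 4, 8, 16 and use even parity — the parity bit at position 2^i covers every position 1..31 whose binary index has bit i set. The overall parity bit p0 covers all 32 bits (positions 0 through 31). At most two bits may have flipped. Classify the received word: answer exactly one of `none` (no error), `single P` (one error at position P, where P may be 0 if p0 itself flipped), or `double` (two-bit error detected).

none

s1: b1⊕b3⊕b5⊕b7⊕b9⊕b11⊕b13⊕b15⊕b17⊕b19⊕b21⊕b23⊕b25⊕b27⊕b29⊕b31 = 1⊕0⊕0⊕1⊕0⊕1⊕1⊕1⊕1⊕0⊕1⊕0⊕1⊕0⊕0⊕0 = 0
s2: b2⊕b3⊕b6⊕b7⊕b10⊕b11⊕b14⊕b15⊕b18⊕b19⊕b22⊕b23⊕b26⊕b27⊕b30⊕b31 = 1⊕0⊕0⊕1⊕1⊕1⊕1⊕1⊕1⊕0⊕1⊕0⊕1⊕0⊕1⊕0 = 0
s4: b4⊕b5⊕b6⊕b7⊕b12⊕b13⊕b14⊕b15⊕b20⊕b21⊕b22⊕b23⊕b28⊕b29⊕b30⊕b31 = 1⊕0⊕0⊕1⊕0⊕1⊕1⊕1⊕0⊕1⊕1⊕0⊕0⊕0⊕1⊕0 = 0
s8: b8⊕b9⊕b10⊕b11⊕b12⊕b13⊕b14⊕b15⊕b24⊕b25⊕b26⊕b27⊕b28⊕b29⊕b30⊕b31 = 0⊕0⊕1⊕1⊕0⊕1⊕1⊕1⊕0⊕1⊕1⊕0⊕0⊕0⊕1⊕0 = 0
s16: b16⊕b17⊕b18⊕b19⊕b20⊕b21⊕b22⊕b23⊕b24⊕b25⊕b26⊕b27⊕b28⊕b29⊕b30⊕b31 = 1⊕1⊕1⊕0⊕0⊕1⊕1⊕0⊕0⊕1⊕1⊕0⊕0⊕0⊕1⊕0 = 0
Syndrome (s16...s1) = 00000 → position 0 (no error).
Overall parity (XOR of all 32 bits, including p0): 1⊕1⊕1⊕0⊕1⊕0⊕0⊕1⊕0⊕0⊕1⊕1⊕0⊕1⊕1⊕1⊕1⊕1⊕1⊕0⊕0⊕1⊕1⊕0⊕0⊕1⊕1⊕0⊕0⊕0⊕1⊕0 = 0
Overall=0, syndrome position=0 → no error.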